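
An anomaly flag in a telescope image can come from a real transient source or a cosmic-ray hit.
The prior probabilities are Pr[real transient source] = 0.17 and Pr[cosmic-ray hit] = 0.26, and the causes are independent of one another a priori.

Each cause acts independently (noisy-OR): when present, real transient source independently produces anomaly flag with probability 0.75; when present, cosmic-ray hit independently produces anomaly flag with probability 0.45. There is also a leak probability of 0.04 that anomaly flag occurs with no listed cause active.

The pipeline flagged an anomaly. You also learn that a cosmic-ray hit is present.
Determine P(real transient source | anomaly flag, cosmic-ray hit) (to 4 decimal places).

Under noisy-OR, P(anomaly flag | causes) = 1 − (1−0.04)·∏(1−qᵢ) over the active causes.
P(anomaly flag | cosmic-ray hit) = 0.472*0.83 + 0.868*0.17 = 0.391760 + 0.147560 = 0.539320
Restricting to configurations with real transient source present: 0.868*0.17 = 0.147560.
P(real transient source | anomaly flag, cosmic-ray hit) = 0.147560 / 0.539320 ≈ 0.2736

P(real transient source | anomaly flag, cosmic-ray hit) ≈ 0.2736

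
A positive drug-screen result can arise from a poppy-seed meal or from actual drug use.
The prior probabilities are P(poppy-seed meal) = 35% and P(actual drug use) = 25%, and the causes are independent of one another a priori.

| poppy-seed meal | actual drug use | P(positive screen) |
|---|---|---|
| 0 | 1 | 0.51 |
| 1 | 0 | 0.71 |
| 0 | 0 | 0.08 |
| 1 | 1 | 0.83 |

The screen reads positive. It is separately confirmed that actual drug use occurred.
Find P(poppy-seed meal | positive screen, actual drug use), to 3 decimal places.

P(positive screen | actual drug use) = 0.51*0.65 + 0.83*0.35 = 0.331500 + 0.290500 = 0.622000
Restricting to configurations with poppy-seed meal present: 0.83*0.35 = 0.290500.
Hence the posterior is 0.290500/0.622000 ≈ 0.467.

P(poppy-seed meal | positive screen, actual drug use) ≈ 0.467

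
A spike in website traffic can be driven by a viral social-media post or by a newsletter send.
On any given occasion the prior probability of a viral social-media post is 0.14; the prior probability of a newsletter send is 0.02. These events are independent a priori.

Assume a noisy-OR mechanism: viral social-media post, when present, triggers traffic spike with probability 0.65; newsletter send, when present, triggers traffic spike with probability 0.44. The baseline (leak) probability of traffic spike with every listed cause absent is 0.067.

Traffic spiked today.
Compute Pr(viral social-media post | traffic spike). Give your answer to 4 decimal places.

Pr(viral social-media post | traffic spike) ≈ 0.5941

Under noisy-OR, P(traffic spike | causes) = 1 − (1−0.067)·∏(1−qᵢ) over the active causes.
For the numerator, keep only viral social-media post=true terms: 0.092397 + 0.002288 = 0.094685
Normalizer over all consistent configurations: 0.067×0.86×0.98 + 0.47752×0.86×0.02 + 0.67345×0.14×0.98 + 0.817132×0.14×0.02 = 0.159366
P(viral social-media post | traffic spike) = 0.094685/0.159366 ≈ 0.5941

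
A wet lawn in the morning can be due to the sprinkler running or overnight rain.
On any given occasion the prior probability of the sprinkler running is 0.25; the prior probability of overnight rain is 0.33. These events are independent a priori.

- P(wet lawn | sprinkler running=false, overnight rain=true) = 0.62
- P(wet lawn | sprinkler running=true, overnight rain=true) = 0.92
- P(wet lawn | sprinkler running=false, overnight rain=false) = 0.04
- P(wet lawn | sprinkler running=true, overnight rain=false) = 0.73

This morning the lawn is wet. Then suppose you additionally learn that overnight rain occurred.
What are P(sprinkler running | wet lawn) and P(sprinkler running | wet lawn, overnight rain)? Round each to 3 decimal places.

By total probability over the 4 (sprinkler running, overnight rain) configurations:
  P(wet lawn) = 0.04×0.75×0.67 + 0.62×0.75×0.33 + 0.73×0.25×0.67 + 0.92×0.25×0.33
        = 0.020100 + 0.153450 + 0.122275 + 0.075900 = 0.371725
Keeping only the sprinkler running-present terms gives 0.198175, so
  P(sprinkler running | wet lawn) = 0.198175 / 0.371725 ≈ 0.533

Now condition on the additional information:
Weight on sprinkler running=true, given the evidence: 0.92·0.25 = 0.230000
Denominator P(wet lawn | overnight rain): 0.62·0.75 + 0.92·0.25 = 0.695000
Posterior = 0.230000 / 0.695000 ≈ 0.331

P(sprinkler running | wet lawn) ≈ 0.533; P(sprinkler running | wet lawn, overnight rain) ≈ 0.331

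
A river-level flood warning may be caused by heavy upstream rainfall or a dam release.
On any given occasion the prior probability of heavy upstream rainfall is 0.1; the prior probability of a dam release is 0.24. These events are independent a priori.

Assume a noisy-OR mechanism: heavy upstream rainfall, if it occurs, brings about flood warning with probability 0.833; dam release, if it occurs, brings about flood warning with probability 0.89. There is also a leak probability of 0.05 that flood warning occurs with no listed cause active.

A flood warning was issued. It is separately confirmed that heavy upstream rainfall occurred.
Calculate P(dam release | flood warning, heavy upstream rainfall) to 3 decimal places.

Under noisy-OR, P(flood warning | causes) = 1 − (1−0.05)·∏(1−qᵢ) over the active causes.
Enumerate both values of dam release and weight by the priors:
  P(flood warning | heavy upstream rainfall) = 0.84135·0.76 + 0.982549·0.24
        = 0.639426 + 0.235812 = 0.875238
Keeping only the dam release-present terms gives 0.235812, so
  P(dam release | flood warning, heavy upstream rainfall) = 0.235812 / 0.875238 ≈ 0.269

P(dam release | flood warning, heavy upstream rainfall) ≈ 0.269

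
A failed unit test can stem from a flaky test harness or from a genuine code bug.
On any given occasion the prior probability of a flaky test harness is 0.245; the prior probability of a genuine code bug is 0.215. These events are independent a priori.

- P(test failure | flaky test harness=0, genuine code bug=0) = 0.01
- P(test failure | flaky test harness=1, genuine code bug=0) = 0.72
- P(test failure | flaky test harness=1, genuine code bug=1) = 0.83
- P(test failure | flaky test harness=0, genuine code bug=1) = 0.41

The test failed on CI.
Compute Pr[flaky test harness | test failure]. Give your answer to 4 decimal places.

Pr[flaky test harness | test failure] ≈ 0.7154

Sum P(test failure|·) weighted by the priors over the 4 (flaky test harness, genuine code bug) configurations:
  P(test failure) = 0.01*0.755*0.785 + 0.41*0.755*0.215 + 0.72*0.245*0.785 + 0.83*0.245*0.215
        = 0.005927 + 0.066553 + 0.138474 + 0.043720 = 0.254674
The terms with flaky test harness present sum to 0.182194, so
  P(flaky test harness | test failure) = 0.182194 / 0.254674 ≈ 0.7154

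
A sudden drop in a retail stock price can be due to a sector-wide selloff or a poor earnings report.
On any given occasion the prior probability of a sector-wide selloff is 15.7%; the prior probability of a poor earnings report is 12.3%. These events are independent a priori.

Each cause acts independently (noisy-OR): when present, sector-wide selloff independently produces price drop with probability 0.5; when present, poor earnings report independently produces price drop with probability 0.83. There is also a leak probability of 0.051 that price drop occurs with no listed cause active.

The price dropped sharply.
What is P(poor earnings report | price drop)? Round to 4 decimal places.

Under noisy-OR, P(price drop | causes) = 1 − (1−0.051)·∏(1−qᵢ) over the active causes.
Weight on poor earnings report=true, given the evidence: 0.086961 + 0.017753 = 0.104714
Denominator P(price drop): 0.051×0.843×0.877 + 0.83867×0.843×0.123 + 0.5255×0.157×0.877 + 0.919335×0.157×0.123 = 0.214775
Posterior = 0.104714 / 0.214775 ≈ 0.4876

P(poor earnings report | price drop) ≈ 0.4876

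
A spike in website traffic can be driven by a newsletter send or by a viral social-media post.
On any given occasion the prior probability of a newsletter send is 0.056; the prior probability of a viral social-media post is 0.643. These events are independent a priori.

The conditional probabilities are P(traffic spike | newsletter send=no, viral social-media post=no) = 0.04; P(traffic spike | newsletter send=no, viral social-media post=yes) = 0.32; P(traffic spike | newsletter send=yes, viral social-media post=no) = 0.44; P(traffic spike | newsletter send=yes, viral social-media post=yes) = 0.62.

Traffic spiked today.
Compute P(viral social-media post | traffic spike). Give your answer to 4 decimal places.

P(viral social-media post | traffic spike) ≈ 0.9067

For the numerator, keep only viral social-media post=true terms: 0.194237 + 0.022325 = 0.216562
Denominator P(traffic spike): 0.04×0.944×0.357 + 0.32×0.944×0.643 + 0.44×0.056×0.357 + 0.62×0.056×0.643 = 0.238838
P(viral social-media post | traffic spike) = 0.216562/0.238838 ≈ 0.9067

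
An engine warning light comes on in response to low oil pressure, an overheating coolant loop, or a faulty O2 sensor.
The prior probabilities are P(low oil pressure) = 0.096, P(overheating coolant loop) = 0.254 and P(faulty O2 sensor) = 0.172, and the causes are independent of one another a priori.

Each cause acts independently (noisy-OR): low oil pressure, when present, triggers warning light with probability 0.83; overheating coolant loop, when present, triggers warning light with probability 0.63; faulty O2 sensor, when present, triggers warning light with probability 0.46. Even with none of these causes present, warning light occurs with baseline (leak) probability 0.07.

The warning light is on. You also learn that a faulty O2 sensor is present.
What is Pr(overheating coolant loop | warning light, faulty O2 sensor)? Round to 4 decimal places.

Pr(overheating coolant loop | warning light, faulty O2 sensor) ≈ 0.3442

Under noisy-OR, P(warning light | causes) = 1 − (1−0.07)·∏(1−qᵢ) over the active causes.
Sum P(warning light|·) weighted by the priors over the 4 (low oil pressure, overheating coolant loop) configurations:
  P(warning light | faulty O2 sensor) = 0.4978*0.904*0.746 + 0.814186*0.904*0.254 + 0.914626*0.096*0.746 + 0.968412*0.096*0.254
        = 0.335708 + 0.186950 + 0.065502 + 0.023614 = 0.611774
Configurations with overheating coolant loop contribute 0.210564, so
  P(overheating coolant loop | warning light, faulty O2 sensor) = 0.210564 / 0.611774 ≈ 0.3442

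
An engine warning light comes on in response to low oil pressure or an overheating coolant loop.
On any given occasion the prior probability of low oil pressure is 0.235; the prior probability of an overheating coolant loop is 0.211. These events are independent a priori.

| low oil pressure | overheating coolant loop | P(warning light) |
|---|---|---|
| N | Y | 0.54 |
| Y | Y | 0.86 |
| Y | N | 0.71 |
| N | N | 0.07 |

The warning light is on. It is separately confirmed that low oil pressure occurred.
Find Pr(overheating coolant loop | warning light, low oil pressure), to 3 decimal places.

P(warning light | low oil pressure) = 0.71×0.789 + 0.86×0.211 = 0.560190 + 0.181460 = 0.741650
Of this, 0.181460 comes from 0.86×0.211 (the overheating coolant loop=true cases).
Hence the posterior is 0.181460/0.741650 ≈ 0.245.

Pr(overheating coolant loop | warning light, low oil pressure) ≈ 0.245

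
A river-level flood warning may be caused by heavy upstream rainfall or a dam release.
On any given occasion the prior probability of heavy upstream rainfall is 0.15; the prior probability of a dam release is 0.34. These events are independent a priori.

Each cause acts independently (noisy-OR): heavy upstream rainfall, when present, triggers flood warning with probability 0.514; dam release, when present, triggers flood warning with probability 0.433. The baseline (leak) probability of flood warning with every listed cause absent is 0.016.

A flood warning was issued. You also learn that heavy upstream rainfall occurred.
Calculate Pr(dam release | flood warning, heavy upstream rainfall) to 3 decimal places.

Under noisy-OR, P(flood warning | causes) = 1 − (1−0.016)·∏(1−qᵢ) over the active causes.
By total probability over both values of dam release:
  P(flood warning | heavy upstream rainfall) = 0.521776·0.66 + 0.728847·0.34
        = 0.344372 + 0.247808 = 0.592180
Configurations with dam release contribute 0.247808, so
  P(dam release | flood warning, heavy upstream rainfall) = 0.247808 / 0.592180 ≈ 0.418

Pr(dam release | flood warning, heavy upstream rainfall) ≈ 0.418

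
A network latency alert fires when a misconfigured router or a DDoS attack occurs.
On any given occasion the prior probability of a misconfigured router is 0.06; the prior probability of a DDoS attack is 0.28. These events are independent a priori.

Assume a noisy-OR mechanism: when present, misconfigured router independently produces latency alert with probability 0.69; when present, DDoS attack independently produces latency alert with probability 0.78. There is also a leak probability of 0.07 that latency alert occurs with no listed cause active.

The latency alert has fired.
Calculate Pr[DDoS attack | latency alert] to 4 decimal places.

Under noisy-OR, P(latency alert | causes) = 1 − (1−0.07)·∏(1−qᵢ) over the active causes.
P(latency alert) = 0.07·0.94·0.72 + 0.7954·0.94·0.28 + 0.7117·0.06·0.72 + 0.936574·0.06·0.28 = 0.047376 + 0.209349 + 0.030745 + 0.015734 = 0.303204
Restricting to configurations with DDoS attack present: 0.209349 + 0.015734 = 0.225083.
Hence the posterior is 0.225083/0.303204 ≈ 0.7423.

Pr[DDoS attack | latency alert] ≈ 0.7423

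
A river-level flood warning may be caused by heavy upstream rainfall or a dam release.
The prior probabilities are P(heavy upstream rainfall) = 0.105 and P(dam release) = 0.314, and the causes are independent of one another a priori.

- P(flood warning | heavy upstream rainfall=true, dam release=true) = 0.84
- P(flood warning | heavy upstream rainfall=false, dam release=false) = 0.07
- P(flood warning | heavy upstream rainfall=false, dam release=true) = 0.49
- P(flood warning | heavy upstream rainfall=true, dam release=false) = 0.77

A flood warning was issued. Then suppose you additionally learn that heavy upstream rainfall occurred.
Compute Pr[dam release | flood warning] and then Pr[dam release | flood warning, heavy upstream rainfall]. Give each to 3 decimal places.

For the numerator, keep only dam release=true terms: 0.137705 + 0.027695 = 0.165400
The normalizing constant is 0.07·0.895·0.686 + 0.49·0.895·0.314 + 0.77·0.105·0.686 + 0.84·0.105·0.314 = 0.263841
P(dam release | flood warning) = 0.165400/0.263841 ≈ 0.627

Now condition on the additional information:
Weight on dam release=true, given the evidence: 0.84×0.314 = 0.263760
Normalizer over all consistent configurations: 0.77×0.686 + 0.84×0.314 = 0.791980
P(dam release | flood warning, heavy upstream rainfall) = 0.263760/0.791980 ≈ 0.333

Pr[dam release | flood warning] ≈ 0.627; Pr[dam release | flood warning, heavy upstream rainfall] ≈ 0.333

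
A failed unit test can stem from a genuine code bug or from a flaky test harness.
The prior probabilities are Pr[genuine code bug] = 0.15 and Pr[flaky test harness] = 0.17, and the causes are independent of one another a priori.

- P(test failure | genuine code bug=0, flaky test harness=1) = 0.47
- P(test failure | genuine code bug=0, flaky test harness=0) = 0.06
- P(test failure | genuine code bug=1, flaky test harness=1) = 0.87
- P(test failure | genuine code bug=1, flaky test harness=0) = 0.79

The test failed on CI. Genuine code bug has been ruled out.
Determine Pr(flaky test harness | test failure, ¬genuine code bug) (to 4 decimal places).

Pr(flaky test harness | test failure, ¬genuine code bug) ≈ 0.6160

Weight on flaky test harness=true, given the evidence: 0.47*0.17 = 0.079900
Normalizer over all consistent configurations: 0.06*0.83 + 0.47*0.17 = 0.129700
P(flaky test harness | test failure, ¬genuine code bug) = 0.079900/0.129700 ≈ 0.6160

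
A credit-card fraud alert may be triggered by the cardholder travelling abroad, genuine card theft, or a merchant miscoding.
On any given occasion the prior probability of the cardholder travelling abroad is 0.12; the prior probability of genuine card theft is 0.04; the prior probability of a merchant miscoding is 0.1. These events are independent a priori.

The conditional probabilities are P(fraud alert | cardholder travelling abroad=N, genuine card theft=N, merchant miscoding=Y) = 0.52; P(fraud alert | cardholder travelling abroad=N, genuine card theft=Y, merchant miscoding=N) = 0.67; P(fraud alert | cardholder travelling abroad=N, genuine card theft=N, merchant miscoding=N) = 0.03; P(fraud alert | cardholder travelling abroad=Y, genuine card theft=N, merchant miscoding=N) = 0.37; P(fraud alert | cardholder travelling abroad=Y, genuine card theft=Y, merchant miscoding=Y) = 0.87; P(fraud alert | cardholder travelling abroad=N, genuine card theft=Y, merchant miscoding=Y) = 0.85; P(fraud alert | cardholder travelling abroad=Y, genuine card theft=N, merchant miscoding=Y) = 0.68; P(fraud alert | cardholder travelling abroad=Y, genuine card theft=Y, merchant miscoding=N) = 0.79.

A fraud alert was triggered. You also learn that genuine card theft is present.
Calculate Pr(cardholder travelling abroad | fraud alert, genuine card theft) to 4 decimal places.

P(fraud alert | genuine card theft) = 0.67*0.88*0.9 + 0.85*0.88*0.1 + 0.79*0.12*0.9 + 0.87*0.12*0.1 = 0.530640 + 0.074800 + 0.085320 + 0.010440 = 0.701200
Of this, 0.095760 comes from 0.085320 + 0.010440 (the cardholder travelling abroad=true cases).
So P(cardholder travelling abroad | fraud alert, genuine card theft) = 0.095760/0.701200 ≈ 0.1366.

Pr(cardholder travelling abroad | fraud alert, genuine card theft) ≈ 0.1366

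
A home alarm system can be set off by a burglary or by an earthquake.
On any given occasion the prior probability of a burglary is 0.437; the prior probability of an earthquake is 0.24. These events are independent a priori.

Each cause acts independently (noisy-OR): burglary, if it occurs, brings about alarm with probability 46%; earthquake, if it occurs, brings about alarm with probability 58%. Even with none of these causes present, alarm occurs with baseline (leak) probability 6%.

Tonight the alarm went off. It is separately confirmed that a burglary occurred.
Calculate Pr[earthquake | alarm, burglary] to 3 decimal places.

Pr[earthquake | alarm, burglary] ≈ 0.335

Under noisy-OR, P(alarm | causes) = 1 − (1−0.06)·∏(1−qᵢ) over the active causes.
By total probability over both values of earthquake:
  P(alarm | burglary) = 0.4924*0.76 + 0.786808*0.24
        = 0.374224 + 0.188834 = 0.563058
Keeping only the earthquake-present terms gives 0.188834, so
  P(earthquake | alarm, burglary) = 0.188834 / 0.563058 ≈ 0.335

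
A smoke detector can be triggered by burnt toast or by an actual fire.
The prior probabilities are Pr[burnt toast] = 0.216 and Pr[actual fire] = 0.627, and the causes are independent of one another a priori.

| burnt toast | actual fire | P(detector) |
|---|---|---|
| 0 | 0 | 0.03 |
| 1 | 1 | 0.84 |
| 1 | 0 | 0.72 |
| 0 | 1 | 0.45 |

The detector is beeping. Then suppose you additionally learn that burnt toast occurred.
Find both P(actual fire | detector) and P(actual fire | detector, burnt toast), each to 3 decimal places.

P(actual fire | detector) ≈ 0.834; P(actual fire | detector, burnt toast) ≈ 0.662

Sum P(detector|·) weighted by the priors over the 4 (burnt toast, actual fire) configurations:
  P(detector) = 0.03*0.784*0.373 + 0.45*0.784*0.627 + 0.72*0.216*0.373 + 0.84*0.216*0.627
        = 0.008773 + 0.221206 + 0.058009 + 0.113763 = 0.401751
Keeping only the actual fire-present terms gives 0.334969, so
  P(actual fire | detector) = 0.334969 / 0.401751 ≈ 0.834

Now also conditioning on burnt toast=true:
By total probability over both values of actual fire:
  P(detector | burnt toast) = 0.72*0.373 + 0.84*0.627
        = 0.268560 + 0.526680 = 0.795240
The terms with actual fire present sum to 0.526680, so
  P(actual fire | detector, burnt toast) = 0.526680 / 0.795240 ≈ 0.662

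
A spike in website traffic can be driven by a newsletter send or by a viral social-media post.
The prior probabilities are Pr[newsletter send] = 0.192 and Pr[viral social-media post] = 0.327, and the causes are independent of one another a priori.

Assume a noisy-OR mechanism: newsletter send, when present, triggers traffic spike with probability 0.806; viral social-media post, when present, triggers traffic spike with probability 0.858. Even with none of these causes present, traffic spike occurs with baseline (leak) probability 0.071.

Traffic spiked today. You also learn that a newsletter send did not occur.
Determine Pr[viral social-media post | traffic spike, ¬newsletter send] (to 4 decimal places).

Pr[viral social-media post | traffic spike, ¬newsletter send] ≈ 0.8559

Under noisy-OR, P(traffic spike | causes) = 1 − (1−0.071)·∏(1−qᵢ) over the active causes.
P(traffic spike | ¬newsletter send) = 0.071·0.673 + 0.868082·0.327 = 0.047783 + 0.283863 = 0.331646
Of this, 0.283863 comes from 0.868082·0.327 (the viral social-media post=true cases).
Hence the posterior is 0.283863/0.331646 ≈ 0.8559.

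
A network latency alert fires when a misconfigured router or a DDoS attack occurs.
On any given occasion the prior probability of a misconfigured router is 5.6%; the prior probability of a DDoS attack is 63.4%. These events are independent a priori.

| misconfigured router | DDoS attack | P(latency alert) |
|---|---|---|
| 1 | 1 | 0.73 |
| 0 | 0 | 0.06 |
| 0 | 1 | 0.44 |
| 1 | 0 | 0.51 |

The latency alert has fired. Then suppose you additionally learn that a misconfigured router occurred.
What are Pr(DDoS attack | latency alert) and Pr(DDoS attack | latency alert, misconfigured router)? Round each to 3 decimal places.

Pr(DDoS attack | latency alert) ≈ 0.903; Pr(DDoS attack | latency alert, misconfigured router) ≈ 0.713

For the numerator, keep only DDoS attack=true terms: 0.263338 + 0.025918 = 0.289256
The normalizing constant is 0.06·0.944·0.366 + 0.44·0.944·0.634 + 0.51·0.056·0.366 + 0.73·0.056·0.634 = 0.320439
P(DDoS attack | latency alert) = 0.289256/0.320439 ≈ 0.903

With the extra evidence:
Numerator (weight on configurations with DDoS attack): 0.73*0.634 = 0.462820
Denominator P(latency alert | misconfigured router): 0.51*0.366 + 0.73*0.634 = 0.649480
Posterior = 0.462820 / 0.649480 ≈ 0.713
Conditioning on misconfigured router lowers the posterior on DDoS attack: the classic explaining-away effect in a common-effect structure.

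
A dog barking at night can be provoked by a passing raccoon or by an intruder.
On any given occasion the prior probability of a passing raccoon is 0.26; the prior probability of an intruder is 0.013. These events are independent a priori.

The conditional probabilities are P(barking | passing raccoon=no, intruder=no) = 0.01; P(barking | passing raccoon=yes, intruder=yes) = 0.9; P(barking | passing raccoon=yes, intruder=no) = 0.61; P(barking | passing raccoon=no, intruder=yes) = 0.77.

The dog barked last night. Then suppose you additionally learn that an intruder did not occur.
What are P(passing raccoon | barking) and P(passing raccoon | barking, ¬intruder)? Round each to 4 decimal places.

P(passing raccoon | barking) ≈ 0.9156; P(passing raccoon | barking, ¬intruder) ≈ 0.9554

For the numerator, keep only passing raccoon=true terms: 0.156538 + 0.003042 = 0.159580
Denominator P(barking): 0.01*0.74*0.987 + 0.77*0.74*0.013 + 0.61*0.26*0.987 + 0.9*0.26*0.013 = 0.174291
Posterior = 0.159580 / 0.174291 ≈ 0.9156

Now condition on the additional information:
By total probability over both values of passing raccoon:
  P(barking | ¬intruder) = 0.01·0.74 + 0.61·0.26
        = 0.007400 + 0.158600 = 0.166000
Configurations with passing raccoon contribute 0.158600, so
  P(passing raccoon | barking, ¬intruder) = 0.158600 / 0.166000 ≈ 0.9554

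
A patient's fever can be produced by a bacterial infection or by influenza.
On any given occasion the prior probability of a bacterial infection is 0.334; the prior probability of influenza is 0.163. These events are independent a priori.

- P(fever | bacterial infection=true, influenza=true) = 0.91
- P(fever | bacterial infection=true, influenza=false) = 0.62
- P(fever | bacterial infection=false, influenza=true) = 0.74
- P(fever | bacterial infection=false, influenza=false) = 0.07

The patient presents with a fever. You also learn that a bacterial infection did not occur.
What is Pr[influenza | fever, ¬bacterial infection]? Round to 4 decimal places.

Pr[influenza | fever, ¬bacterial infection] ≈ 0.6731

By total probability over both values of influenza:
  P(fever | ¬bacterial infection) = 0.07*0.837 + 0.74*0.163
        = 0.058590 + 0.120620 = 0.179210
Keeping only the influenza-present terms gives 0.120620, so
  P(influenza | fever, ¬bacterial infection) = 0.120620 / 0.179210 ≈ 0.6731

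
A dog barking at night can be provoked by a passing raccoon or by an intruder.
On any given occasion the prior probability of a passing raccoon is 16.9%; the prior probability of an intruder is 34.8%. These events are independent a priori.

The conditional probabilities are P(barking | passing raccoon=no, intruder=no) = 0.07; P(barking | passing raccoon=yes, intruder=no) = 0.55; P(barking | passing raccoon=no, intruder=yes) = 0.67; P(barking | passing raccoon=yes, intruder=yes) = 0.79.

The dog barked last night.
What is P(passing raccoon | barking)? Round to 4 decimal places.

Enumerate the 4 (passing raccoon, intruder) configurations and weight by the priors:
  P(barking) = 0.07×0.831×0.652 + 0.67×0.831×0.348 + 0.55×0.169×0.652 + 0.79×0.169×0.348
        = 0.037927 + 0.193756 + 0.060603 + 0.046461 = 0.338747
Keeping only the passing raccoon-present terms gives 0.107064, so
  P(passing raccoon | barking) = 0.107064 / 0.338747 ≈ 0.3161

P(passing raccoon | barking) ≈ 0.3161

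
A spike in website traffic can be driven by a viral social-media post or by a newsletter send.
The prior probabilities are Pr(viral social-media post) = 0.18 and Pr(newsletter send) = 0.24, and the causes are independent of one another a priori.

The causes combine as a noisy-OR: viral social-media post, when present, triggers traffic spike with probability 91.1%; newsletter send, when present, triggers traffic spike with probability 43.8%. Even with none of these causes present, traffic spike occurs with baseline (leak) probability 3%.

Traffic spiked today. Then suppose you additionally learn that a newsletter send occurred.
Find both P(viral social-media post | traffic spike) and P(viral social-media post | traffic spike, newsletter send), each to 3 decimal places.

Under noisy-OR, P(traffic spike | causes) = 1 − (1−0.03)·∏(1−qᵢ) over the active causes.
P(traffic spike) = 0.03×0.82×0.76 + 0.45486×0.82×0.24 + 0.91367×0.18×0.76 + 0.951483×0.18×0.24 = 0.018696 + 0.089516 + 0.124990 + 0.041104 = 0.274306
Of this, 0.166094 comes from 0.124990 + 0.041104 (the viral social-media post=true cases).
So P(viral social-media post | traffic spike) = 0.166094/0.274306 ≈ 0.606.

Now condition on the additional information:
Numerator (weight on configurations with viral social-media post): 0.951483·0.18 = 0.171267
Denominator P(traffic spike | newsletter send): 0.45486·0.82 + 0.951483·0.18 = 0.544252
P(viral social-media post | traffic spike, newsletter send) = 0.171267/0.544252 ≈ 0.315

P(viral social-media post | traffic spike) ≈ 0.606; P(viral social-media post | traffic spike, newsletter send) ≈ 0.315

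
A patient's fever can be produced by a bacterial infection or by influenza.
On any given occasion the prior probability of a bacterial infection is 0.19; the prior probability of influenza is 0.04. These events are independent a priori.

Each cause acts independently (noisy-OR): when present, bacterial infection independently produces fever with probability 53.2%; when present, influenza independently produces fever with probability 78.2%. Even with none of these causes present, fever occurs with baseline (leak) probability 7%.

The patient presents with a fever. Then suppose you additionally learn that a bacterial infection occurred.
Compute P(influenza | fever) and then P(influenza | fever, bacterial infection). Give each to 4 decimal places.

P(influenza | fever) ≈ 0.1720; P(influenza | fever, bacterial infection) ≈ 0.0626

Under noisy-OR, P(fever | causes) = 1 − (1−0.07)·∏(1−qᵢ) over the active causes.
P(fever) = 0.07×0.81×0.96 + 0.79726×0.81×0.04 + 0.56476×0.19×0.96 + 0.905118×0.19×0.04 = 0.054432 + 0.025831 + 0.103012 + 0.006879 = 0.190154
Of this, 0.032710 comes from 0.025831 + 0.006879 (the influenza=true cases).
So P(influenza | fever) = 0.032710/0.190154 ≈ 0.1720.

With the extra evidence:
P(fever | bacterial infection) = 0.56476·0.96 + 0.905118·0.04 = 0.542170 + 0.036205 = 0.578375
The influenza-present share is 0.905118·0.04 = 0.036205.
So P(influenza | fever, bacterial infection) = 0.036205/0.578375 ≈ 0.0626.
The drop from 0.1720 to 0.0626 is the explaining-away (discounting) effect.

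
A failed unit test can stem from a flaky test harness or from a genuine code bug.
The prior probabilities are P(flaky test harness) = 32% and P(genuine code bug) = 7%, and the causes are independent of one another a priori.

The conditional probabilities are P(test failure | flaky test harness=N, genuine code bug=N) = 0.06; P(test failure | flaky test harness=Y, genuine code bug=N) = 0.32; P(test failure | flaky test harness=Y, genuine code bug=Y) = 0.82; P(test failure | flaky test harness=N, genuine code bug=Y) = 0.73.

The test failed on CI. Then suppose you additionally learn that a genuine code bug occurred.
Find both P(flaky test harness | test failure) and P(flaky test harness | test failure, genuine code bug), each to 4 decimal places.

P(flaky test harness | test failure) ≈ 0.6098; P(flaky test harness | test failure, genuine code bug) ≈ 0.3458

By total probability over the 4 (flaky test harness, genuine code bug) configurations:
  P(test failure) = 0.06×0.68×0.93 + 0.73×0.68×0.07 + 0.32×0.32×0.93 + 0.82×0.32×0.07
        = 0.037944 + 0.034748 + 0.095232 + 0.018368 = 0.186292
Configurations with flaky test harness contribute 0.113600, so
  P(flaky test harness | test failure) = 0.113600 / 0.186292 ≈ 0.6098

Now condition on the additional information:
Enumerate both values of flaky test harness and weight by the priors:
  P(test failure | genuine code bug) = 0.73×0.68 + 0.82×0.32
        = 0.496400 + 0.262400 = 0.758800
Keeping only the flaky test harness-present terms gives 0.262400, so
  P(flaky test harness | test failure, genuine code bug) = 0.262400 / 0.758800 ≈ 0.3458
This is intercausal reasoning (explaining away): once genuine code bug accounts for the test failure, flaky test harness becomes less likely.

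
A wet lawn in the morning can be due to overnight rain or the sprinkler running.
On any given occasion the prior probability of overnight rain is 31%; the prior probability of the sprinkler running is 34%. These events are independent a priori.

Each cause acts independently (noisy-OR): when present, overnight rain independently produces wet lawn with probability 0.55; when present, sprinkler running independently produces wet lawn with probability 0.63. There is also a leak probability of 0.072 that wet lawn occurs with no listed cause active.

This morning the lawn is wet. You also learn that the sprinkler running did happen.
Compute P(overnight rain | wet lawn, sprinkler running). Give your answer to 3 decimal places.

Under noisy-OR, P(wet lawn | causes) = 1 − (1−0.072)·∏(1−qᵢ) over the active causes.
P(wet lawn | sprinkler running) = 0.65664×0.69 + 0.845488×0.31 = 0.453082 + 0.262101 = 0.715183
The overnight rain-present share is 0.845488×0.31 = 0.262101.
P(overnight rain | wet lawn, sprinkler running) = 0.262101 / 0.715183 ≈ 0.366

P(overnight rain | wet lawn, sprinkler running) ≈ 0.366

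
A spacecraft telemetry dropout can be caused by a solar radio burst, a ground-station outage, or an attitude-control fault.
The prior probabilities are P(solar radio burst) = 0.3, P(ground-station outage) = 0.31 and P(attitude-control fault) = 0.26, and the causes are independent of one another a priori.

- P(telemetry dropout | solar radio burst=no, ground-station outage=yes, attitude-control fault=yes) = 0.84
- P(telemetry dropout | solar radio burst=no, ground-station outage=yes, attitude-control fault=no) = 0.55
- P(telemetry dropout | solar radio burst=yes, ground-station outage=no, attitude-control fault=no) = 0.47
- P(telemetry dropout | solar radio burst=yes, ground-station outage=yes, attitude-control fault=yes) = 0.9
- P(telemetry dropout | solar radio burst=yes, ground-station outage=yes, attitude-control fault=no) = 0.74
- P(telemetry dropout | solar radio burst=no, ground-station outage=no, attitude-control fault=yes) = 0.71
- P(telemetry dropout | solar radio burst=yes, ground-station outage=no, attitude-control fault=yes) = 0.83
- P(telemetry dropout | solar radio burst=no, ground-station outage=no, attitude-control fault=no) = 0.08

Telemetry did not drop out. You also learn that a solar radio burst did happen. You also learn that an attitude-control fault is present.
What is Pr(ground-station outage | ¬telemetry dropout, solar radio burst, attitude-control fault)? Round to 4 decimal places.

By total probability over both values of ground-station outage:
  P(¬telemetry dropout | solar radio burst, attitude-control fault) = 0.17·0.69 + 0.1·0.31
        = 0.117300 + 0.031000 = 0.148300
The terms with ground-station outage present sum to 0.031000, so
  P(ground-station outage | ¬telemetry dropout, solar radio burst, attitude-control fault) = 0.031000 / 0.148300 ≈ 0.2090

Pr(ground-station outage | ¬telemetry dropout, solar radio burst, attitude-control fault) ≈ 0.2090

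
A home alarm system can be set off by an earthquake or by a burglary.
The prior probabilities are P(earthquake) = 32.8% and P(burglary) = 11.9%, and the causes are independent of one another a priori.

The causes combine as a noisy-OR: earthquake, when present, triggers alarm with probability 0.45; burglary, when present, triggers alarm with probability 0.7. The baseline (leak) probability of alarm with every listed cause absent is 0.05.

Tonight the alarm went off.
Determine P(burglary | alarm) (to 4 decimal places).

Under noisy-OR, P(alarm | causes) = 1 − (1−0.05)·∏(1−qᵢ) over the active causes.
By total probability over the 4 (earthquake, burglary) configurations:
  P(alarm) = 0.05*0.672*0.881 + 0.715*0.672*0.119 + 0.4775*0.328*0.881 + 0.84325*0.328*0.119
        = 0.029602 + 0.057177 + 0.137982 + 0.032914 = 0.257675
Keeping only the burglary-present terms gives 0.090091, so
  P(burglary | alarm) = 0.090091 / 0.257675 ≈ 0.3496

P(burglary | alarm) ≈ 0.3496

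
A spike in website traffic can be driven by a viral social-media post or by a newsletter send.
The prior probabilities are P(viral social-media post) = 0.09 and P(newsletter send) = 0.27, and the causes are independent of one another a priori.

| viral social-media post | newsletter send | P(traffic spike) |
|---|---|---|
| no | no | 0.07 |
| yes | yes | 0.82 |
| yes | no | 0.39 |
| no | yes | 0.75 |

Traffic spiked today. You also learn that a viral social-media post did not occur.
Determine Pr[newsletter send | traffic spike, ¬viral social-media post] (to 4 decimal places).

Sum P(traffic spike|·) weighted by the priors over both values of newsletter send:
  P(traffic spike | ¬viral social-media post) = 0.07*0.73 + 0.75*0.27
        = 0.051100 + 0.202500 = 0.253600
Configurations with newsletter send contribute 0.202500, so
  P(newsletter send | traffic spike, ¬viral social-media post) = 0.202500 / 0.253600 ≈ 0.7985

Pr[newsletter send | traffic spike, ¬viral social-media post] ≈ 0.7985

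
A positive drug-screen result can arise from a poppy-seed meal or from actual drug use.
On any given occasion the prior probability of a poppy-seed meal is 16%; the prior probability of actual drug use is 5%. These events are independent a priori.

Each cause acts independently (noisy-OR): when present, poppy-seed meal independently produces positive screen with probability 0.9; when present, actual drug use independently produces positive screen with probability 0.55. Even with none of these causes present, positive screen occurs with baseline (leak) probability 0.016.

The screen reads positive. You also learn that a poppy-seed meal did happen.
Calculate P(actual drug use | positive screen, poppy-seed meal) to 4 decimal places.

P(actual drug use | positive screen, poppy-seed meal) ≈ 0.0528

Under noisy-OR, P(positive screen | causes) = 1 − (1−0.016)·∏(1−qᵢ) over the active causes.
Weight on actual drug use=true, given the evidence: 0.95572×0.05 = 0.047786
Denominator P(positive screen | poppy-seed meal): 0.9016×0.95 + 0.95572×0.05 = 0.904306
Posterior = 0.047786 / 0.904306 ≈ 0.0528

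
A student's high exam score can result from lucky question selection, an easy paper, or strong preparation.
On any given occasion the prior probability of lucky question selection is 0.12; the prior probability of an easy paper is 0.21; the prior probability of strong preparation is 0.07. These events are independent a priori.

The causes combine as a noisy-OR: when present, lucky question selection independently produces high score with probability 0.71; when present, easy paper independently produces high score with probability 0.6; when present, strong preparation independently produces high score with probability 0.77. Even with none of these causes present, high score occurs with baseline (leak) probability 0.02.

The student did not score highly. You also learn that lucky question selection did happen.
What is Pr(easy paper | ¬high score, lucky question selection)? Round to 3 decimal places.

Under noisy-OR, P(high score | causes) = 1 − (1−0.02)·∏(1−qᵢ) over the active causes.
Sum P(¬high score|·) weighted by the priors over the 4 (easy paper, strong preparation) configurations:
  P(¬high score | lucky question selection) = 0.2842·0.79·0.93 + 0.065366·0.79·0.07 + 0.11368·0.21·0.93 + 0.026146·0.21·0.07
        = 0.208802 + 0.003615 + 0.022202 + 0.000384 = 0.235003
Configurations with easy paper contribute 0.022586, so
  P(easy paper | ¬high score, lucky question selection) = 0.022586 / 0.235003 ≈ 0.096

Pr(easy paper | ¬high score, lucky question selection) ≈ 0.096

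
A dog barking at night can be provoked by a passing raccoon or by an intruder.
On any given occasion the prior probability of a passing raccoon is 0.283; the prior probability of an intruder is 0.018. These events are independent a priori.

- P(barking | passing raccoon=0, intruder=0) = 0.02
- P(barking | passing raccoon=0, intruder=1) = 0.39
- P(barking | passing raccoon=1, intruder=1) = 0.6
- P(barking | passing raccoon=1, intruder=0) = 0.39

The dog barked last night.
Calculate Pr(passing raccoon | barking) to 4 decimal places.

Pr(passing raccoon | barking) ≈ 0.8536

By total probability over the 4 (passing raccoon, intruder) configurations:
  P(barking) = 0.02·0.717·0.982 + 0.39·0.717·0.018 + 0.39·0.283·0.982 + 0.6·0.283·0.018
        = 0.014082 + 0.005033 + 0.108383 + 0.003056 = 0.130554
Keeping only the passing raccoon-present terms gives 0.111439, so
  P(passing raccoon | barking) = 0.111439 / 0.130554 ≈ 0.8536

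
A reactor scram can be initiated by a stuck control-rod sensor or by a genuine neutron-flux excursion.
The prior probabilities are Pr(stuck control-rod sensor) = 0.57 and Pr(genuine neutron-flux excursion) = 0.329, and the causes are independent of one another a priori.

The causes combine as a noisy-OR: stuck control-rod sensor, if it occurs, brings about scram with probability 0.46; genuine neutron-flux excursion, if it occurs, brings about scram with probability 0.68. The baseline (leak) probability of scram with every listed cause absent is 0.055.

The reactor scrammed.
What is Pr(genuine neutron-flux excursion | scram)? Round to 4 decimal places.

Pr(genuine neutron-flux excursion | scram) ≈ 0.5571

Under noisy-OR, P(scram | causes) = 1 − (1−0.055)·∏(1−qᵢ) over the active causes.
P(scram) = 0.055·0.43·0.671 + 0.6976·0.43·0.329 + 0.4897·0.57·0.671 + 0.836704·0.57·0.329 = 0.015869 + 0.098689 + 0.187296 + 0.156907 = 0.458761
Restricting to configurations with genuine neutron-flux excursion present: 0.098689 + 0.156907 = 0.255596.
P(genuine neutron-flux excursion | scram) = 0.255596 / 0.458761 ≈ 0.5571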